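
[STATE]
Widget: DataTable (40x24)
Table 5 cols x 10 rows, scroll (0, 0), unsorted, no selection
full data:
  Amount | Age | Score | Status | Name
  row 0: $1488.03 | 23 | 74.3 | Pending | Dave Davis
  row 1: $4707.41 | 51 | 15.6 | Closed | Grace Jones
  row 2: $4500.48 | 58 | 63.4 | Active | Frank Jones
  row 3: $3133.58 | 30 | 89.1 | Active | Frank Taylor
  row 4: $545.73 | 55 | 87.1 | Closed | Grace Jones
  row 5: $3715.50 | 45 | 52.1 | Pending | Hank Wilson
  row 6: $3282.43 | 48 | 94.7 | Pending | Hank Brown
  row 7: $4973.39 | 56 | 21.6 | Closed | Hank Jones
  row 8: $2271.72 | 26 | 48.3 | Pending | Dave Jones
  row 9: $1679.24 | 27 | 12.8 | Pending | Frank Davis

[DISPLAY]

Amount  │Age│Score│Status │Name         
────────┼───┼─────┼───────┼──────────── 
$1488.03│23 │74.3 │Pending│Dave Davis   
$4707.41│51 │15.6 │Closed │Grace Jones  
$4500.48│58 │63.4 │Active │Frank Jones  
$3133.58│30 │89.1 │Active │Frank Taylor 
$545.73 │55 │87.1 │Closed │Grace Jones  
$3715.50│45 │52.1 │Pending│Hank Wilson  
$3282.43│48 │94.7 │Pending│Hank Brown   
$4973.39│56 │21.6 │Closed │Hank Jones   
$2271.72│26 │48.3 │Pending│Dave Jones   
$1679.24│27 │12.8 │Pending│Frank Davis  
                                        
                                        
                                        
                                        
                                        
                                        
                                        
                                        
                                        
                                        
                                        
                                        


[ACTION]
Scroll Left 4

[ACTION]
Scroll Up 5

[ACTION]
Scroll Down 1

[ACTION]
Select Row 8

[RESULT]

Amount  │Age│Score│Status │Name         
────────┼───┼─────┼───────┼──────────── 
$1488.03│23 │74.3 │Pending│Dave Davis   
$4707.41│51 │15.6 │Closed │Grace Jones  
$4500.48│58 │63.4 │Active │Frank Jones  
$3133.58│30 │89.1 │Active │Frank Taylor 
$545.73 │55 │87.1 │Closed │Grace Jones  
$3715.50│45 │52.1 │Pending│Hank Wilson  
$3282.43│48 │94.7 │Pending│Hank Brown   
$4973.39│56 │21.6 │Closed │Hank Jones   
>2271.72│26 │48.3 │Pending│Dave Jones   
$1679.24│27 │12.8 │Pending│Frank Davis  
                                        
                                        
                                        
                                        
                                        
                                        
                                        
                                        
                                        
                                        
                                        
                                        


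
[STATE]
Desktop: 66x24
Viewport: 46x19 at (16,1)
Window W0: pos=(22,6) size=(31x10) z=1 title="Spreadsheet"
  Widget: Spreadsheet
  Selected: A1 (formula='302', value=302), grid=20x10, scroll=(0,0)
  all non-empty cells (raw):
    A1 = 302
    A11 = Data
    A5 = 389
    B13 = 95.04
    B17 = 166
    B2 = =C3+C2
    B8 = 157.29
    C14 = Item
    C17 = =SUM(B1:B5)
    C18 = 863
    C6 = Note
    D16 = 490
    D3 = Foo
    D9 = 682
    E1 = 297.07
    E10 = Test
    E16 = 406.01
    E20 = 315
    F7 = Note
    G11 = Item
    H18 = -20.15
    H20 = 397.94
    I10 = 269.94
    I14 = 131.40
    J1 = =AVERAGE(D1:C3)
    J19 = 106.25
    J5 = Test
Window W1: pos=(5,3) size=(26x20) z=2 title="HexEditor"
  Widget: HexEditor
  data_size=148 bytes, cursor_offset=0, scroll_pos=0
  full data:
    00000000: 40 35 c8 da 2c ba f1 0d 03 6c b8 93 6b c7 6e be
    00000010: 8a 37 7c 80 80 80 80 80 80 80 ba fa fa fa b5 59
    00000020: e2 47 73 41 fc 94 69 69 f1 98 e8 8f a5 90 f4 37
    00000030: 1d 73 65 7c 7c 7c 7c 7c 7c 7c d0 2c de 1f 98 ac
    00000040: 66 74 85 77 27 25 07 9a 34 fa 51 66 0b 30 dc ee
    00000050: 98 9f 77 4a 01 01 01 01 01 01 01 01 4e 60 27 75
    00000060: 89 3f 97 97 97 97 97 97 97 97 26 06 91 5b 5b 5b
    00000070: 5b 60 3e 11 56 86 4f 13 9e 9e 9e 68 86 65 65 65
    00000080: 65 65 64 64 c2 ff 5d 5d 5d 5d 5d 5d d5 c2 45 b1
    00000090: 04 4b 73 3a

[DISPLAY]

                                              
                                              
━━━━━━━━━━━━━━┓                               
              ┃                               
──────────────┨                               
40 35 c8 da 2c┃━━━━━━━━━━━━━━━━━━━━━┓         
8a 37 7c 80 80┃heet                 ┃         
e2 47 73 41 fc┃─────────────────────┨         
1d 73 65 7c 7c┃                     ┃         
66 74 85 77 27┃       B       C     ┃         
98 9f 77 4a 01┃---------------------┃         
89 3f 97 97 97┃302]       0       0 ┃         
5b 60 3e 11 56┃   0       0       0 ┃         
65 65 64 64 c2┃   0       0       0F┃         
04 4b 73 3a   ┃━━━━━━━━━━━━━━━━━━━━━┛         
              ┃                               
              ┃                               
              ┃                               
              ┃                               


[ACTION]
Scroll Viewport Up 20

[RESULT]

                                              
                                              
                                              
━━━━━━━━━━━━━━┓                               
              ┃                               
──────────────┨                               
40 35 c8 da 2c┃━━━━━━━━━━━━━━━━━━━━━┓         
8a 37 7c 80 80┃heet                 ┃         
e2 47 73 41 fc┃─────────────────────┨         
1d 73 65 7c 7c┃                     ┃         
66 74 85 77 27┃       B       C     ┃         
98 9f 77 4a 01┃---------------------┃         
89 3f 97 97 97┃302]       0       0 ┃         
5b 60 3e 11 56┃   0       0       0 ┃         
65 65 64 64 c2┃   0       0       0F┃         
04 4b 73 3a   ┃━━━━━━━━━━━━━━━━━━━━━┛         
              ┃                               
              ┃                               
              ┃                               


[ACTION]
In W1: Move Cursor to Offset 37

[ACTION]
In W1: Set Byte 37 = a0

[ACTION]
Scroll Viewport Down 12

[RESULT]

──────────────┨                               
40 35 c8 da 2c┃━━━━━━━━━━━━━━━━━━━━━┓         
8a 37 7c 80 80┃heet                 ┃         
e2 47 73 41 fc┃─────────────────────┨         
1d 73 65 7c 7c┃                     ┃         
66 74 85 77 27┃       B       C     ┃         
98 9f 77 4a 01┃---------------------┃         
89 3f 97 97 97┃302]       0       0 ┃         
5b 60 3e 11 56┃   0       0       0 ┃         
65 65 64 64 c2┃   0       0       0F┃         
04 4b 73 3a   ┃━━━━━━━━━━━━━━━━━━━━━┛         
              ┃                               
              ┃                               
              ┃                               
              ┃                               
              ┃                               
              ┃                               
━━━━━━━━━━━━━━┛                               
                                              


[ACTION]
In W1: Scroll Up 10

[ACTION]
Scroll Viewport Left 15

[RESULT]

    ┠────────────────────────┨                
    ┃00000000  40 35 c8 da 2c┃━━━━━━━━━━━━━━━━
    ┃00000010  8a 37 7c 80 80┃heet            
    ┃00000020  e2 47 73 41 fc┃────────────────
    ┃00000030  1d 73 65 7c 7c┃                
    ┃00000040  66 74 85 77 27┃       B       C
    ┃00000050  98 9f 77 4a 01┃----------------
    ┃00000060  89 3f 97 97 97┃302]       0    
    ┃00000070  5b 60 3e 11 56┃   0       0    
    ┃00000080  65 65 64 64 c2┃   0       0    
    ┃00000090  04 4b 73 3a   ┃━━━━━━━━━━━━━━━━
    ┃                        ┃                
    ┃                        ┃                
    ┃                        ┃                
    ┃                        ┃                
    ┃                        ┃                
    ┃                        ┃                
    ┗━━━━━━━━━━━━━━━━━━━━━━━━┛                
                                              


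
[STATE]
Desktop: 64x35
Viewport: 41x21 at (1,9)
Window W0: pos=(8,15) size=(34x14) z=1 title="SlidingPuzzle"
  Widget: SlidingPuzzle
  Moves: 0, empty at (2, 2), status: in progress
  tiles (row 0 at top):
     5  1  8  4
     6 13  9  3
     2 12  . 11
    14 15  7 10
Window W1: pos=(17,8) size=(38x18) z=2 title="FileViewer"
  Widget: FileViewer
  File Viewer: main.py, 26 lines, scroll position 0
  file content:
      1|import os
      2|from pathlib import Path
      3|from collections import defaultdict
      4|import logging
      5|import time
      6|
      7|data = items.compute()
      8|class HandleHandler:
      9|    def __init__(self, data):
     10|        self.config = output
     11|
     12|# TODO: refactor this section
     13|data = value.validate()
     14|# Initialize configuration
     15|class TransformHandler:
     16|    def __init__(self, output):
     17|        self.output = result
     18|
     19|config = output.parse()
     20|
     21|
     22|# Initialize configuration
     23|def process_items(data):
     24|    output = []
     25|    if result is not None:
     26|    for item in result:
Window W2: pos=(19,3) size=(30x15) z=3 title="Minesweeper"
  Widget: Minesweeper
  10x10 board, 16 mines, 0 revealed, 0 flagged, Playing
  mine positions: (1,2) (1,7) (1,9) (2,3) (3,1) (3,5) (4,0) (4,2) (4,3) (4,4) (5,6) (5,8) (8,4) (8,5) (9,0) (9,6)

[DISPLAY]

                ┃ ┃■■■■■■■■■■            
                ┠─┃■■■■■■■■■■            
                ┃i┃■■■■■■■■■■            
                ┃f┃■■■■■■■■■■            
                ┃f┃■■■■■■■■■■            
                ┃i┃■■■■■■■■■■            
       ┏━━━━━━━━┃i┃■■■■■■■■■■            
       ┃ Sliding┃ ┃                      
       ┠────────┃d┗━━━━━━━━━━━━━━━━━━━━━━
       ┃┌────┬──┃class HandleHandler:    
       ┃│  5 │  ┃    def __init__(self, d
       ┃├────┼──┃        self.config = ou
       ┃│  6 │ 1┃                        
       ┃├────┼──┃# TODO: refactor this se
       ┃│  2 │ 1┃data = value.validate() 
       ┃├────┼──┃# Initialize configurati
       ┃│ 14 │ 1┗━━━━━━━━━━━━━━━━━━━━━━━━
       ┃└────┴────┴────┴────┘           ┃
       ┃Moves: 0                        ┃
       ┗━━━━━━━━━━━━━━━━━━━━━━━━━━━━━━━━┛
                                         


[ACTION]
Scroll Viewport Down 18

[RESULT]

                ┃i┃■■■■■■■■■■            
       ┏━━━━━━━━┃i┃■■■■■■■■■■            
       ┃ Sliding┃ ┃                      
       ┠────────┃d┗━━━━━━━━━━━━━━━━━━━━━━
       ┃┌────┬──┃class HandleHandler:    
       ┃│  5 │  ┃    def __init__(self, d
       ┃├────┼──┃        self.config = ou
       ┃│  6 │ 1┃                        
       ┃├────┼──┃# TODO: refactor this se
       ┃│  2 │ 1┃data = value.validate() 
       ┃├────┼──┃# Initialize configurati
       ┃│ 14 │ 1┗━━━━━━━━━━━━━━━━━━━━━━━━
       ┃└────┴────┴────┴────┘           ┃
       ┃Moves: 0                        ┃
       ┗━━━━━━━━━━━━━━━━━━━━━━━━━━━━━━━━┛
                                         
                                         
                                         
                                         
                                         
                                         


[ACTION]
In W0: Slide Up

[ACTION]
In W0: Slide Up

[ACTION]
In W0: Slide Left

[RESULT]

                ┃i┃■■■■■■■■■■            
       ┏━━━━━━━━┃i┃■■■■■■■■■■            
       ┃ Sliding┃ ┃                      
       ┠────────┃d┗━━━━━━━━━━━━━━━━━━━━━━
       ┃┌────┬──┃class HandleHandler:    
       ┃│  5 │  ┃    def __init__(self, d
       ┃├────┼──┃        self.config = ou
       ┃│  6 │ 1┃                        
       ┃├────┼──┃# TODO: refactor this se
       ┃│  2 │ 1┃data = value.validate() 
       ┃├────┼──┃# Initialize configurati
       ┃│ 14 │ 1┗━━━━━━━━━━━━━━━━━━━━━━━━
       ┃└────┴────┴────┴────┘           ┃
       ┃Moves: 2                        ┃
       ┗━━━━━━━━━━━━━━━━━━━━━━━━━━━━━━━━┛
                                         
                                         
                                         
                                         
                                         
                                         


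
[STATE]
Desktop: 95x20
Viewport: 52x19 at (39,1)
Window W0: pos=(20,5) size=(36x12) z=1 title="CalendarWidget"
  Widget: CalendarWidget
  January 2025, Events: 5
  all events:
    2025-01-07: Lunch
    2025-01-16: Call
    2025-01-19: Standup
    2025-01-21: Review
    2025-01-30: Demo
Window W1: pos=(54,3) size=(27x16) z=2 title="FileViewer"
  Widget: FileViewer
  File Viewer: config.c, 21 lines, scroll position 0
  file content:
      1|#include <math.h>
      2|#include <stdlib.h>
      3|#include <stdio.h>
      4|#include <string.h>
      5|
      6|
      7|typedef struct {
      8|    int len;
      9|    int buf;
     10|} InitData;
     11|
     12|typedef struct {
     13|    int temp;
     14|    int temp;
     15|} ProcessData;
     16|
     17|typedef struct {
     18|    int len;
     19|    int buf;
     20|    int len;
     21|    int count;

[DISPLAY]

                                                    
                                                    
               ┏━━━━━━━━━━━━━━━━━━━━━━━━━┓          
               ┃ FileViewer              ┃          
━━━━━━━━━━━━━━━┠─────────────────────────┨          
               ┃#include <math.h>       ▲┃          
───────────────┃#include <stdlib.h>     █┃          
 2025          ┃#include <stdio.h>      ░┃          
Su             ┃#include <string.h>     ░┃          
 5             ┃                        ░┃          
 12            ┃                        ░┃          
 19*           ┃typedef struct {        ░┃          
 26            ┃    int len;            ░┃          
               ┃    int buf;            ░┃          
               ┃} InitData;             ░┃          
━━━━━━━━━━━━━━━┃                        ░┃          
               ┃typedef struct {        ▼┃          
               ┗━━━━━━━━━━━━━━━━━━━━━━━━━┛          
                                                    


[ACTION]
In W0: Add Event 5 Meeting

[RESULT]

                                                    
                                                    
               ┏━━━━━━━━━━━━━━━━━━━━━━━━━┓          
               ┃ FileViewer              ┃          
━━━━━━━━━━━━━━━┠─────────────────────────┨          
               ┃#include <math.h>       ▲┃          
───────────────┃#include <stdlib.h>     █┃          
 2025          ┃#include <stdio.h>      ░┃          
Su             ┃#include <string.h>     ░┃          
 5*            ┃                        ░┃          
 12            ┃                        ░┃          
 19*           ┃typedef struct {        ░┃          
 26            ┃    int len;            ░┃          
               ┃    int buf;            ░┃          
               ┃} InitData;             ░┃          
━━━━━━━━━━━━━━━┃                        ░┃          
               ┃typedef struct {        ▼┃          
               ┗━━━━━━━━━━━━━━━━━━━━━━━━━┛          
                                                    


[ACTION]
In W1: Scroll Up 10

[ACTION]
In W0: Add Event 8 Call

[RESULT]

                                                    
                                                    
               ┏━━━━━━━━━━━━━━━━━━━━━━━━━┓          
               ┃ FileViewer              ┃          
━━━━━━━━━━━━━━━┠─────────────────────────┨          
               ┃#include <math.h>       ▲┃          
───────────────┃#include <stdlib.h>     █┃          
 2025          ┃#include <stdio.h>      ░┃          
Su             ┃#include <string.h>     ░┃          
 5*            ┃                        ░┃          
1 12           ┃                        ░┃          
 19*           ┃typedef struct {        ░┃          
 26            ┃    int len;            ░┃          
               ┃    int buf;            ░┃          
               ┃} InitData;             ░┃          
━━━━━━━━━━━━━━━┃                        ░┃          
               ┃typedef struct {        ▼┃          
               ┗━━━━━━━━━━━━━━━━━━━━━━━━━┛          
                                                    


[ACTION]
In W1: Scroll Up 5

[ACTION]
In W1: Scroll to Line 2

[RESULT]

                                                    
                                                    
               ┏━━━━━━━━━━━━━━━━━━━━━━━━━┓          
               ┃ FileViewer              ┃          
━━━━━━━━━━━━━━━┠─────────────────────────┨          
               ┃#include <stdlib.h>     ▲┃          
───────────────┃#include <stdio.h>      ░┃          
 2025          ┃#include <string.h>     █┃          
Su             ┃                        ░┃          
 5*            ┃                        ░┃          
1 12           ┃typedef struct {        ░┃          
 19*           ┃    int len;            ░┃          
 26            ┃    int buf;            ░┃          
               ┃} InitData;             ░┃          
               ┃                        ░┃          
━━━━━━━━━━━━━━━┃typedef struct {        ░┃          
               ┃    int temp;           ▼┃          
               ┗━━━━━━━━━━━━━━━━━━━━━━━━━┛          
                                                    


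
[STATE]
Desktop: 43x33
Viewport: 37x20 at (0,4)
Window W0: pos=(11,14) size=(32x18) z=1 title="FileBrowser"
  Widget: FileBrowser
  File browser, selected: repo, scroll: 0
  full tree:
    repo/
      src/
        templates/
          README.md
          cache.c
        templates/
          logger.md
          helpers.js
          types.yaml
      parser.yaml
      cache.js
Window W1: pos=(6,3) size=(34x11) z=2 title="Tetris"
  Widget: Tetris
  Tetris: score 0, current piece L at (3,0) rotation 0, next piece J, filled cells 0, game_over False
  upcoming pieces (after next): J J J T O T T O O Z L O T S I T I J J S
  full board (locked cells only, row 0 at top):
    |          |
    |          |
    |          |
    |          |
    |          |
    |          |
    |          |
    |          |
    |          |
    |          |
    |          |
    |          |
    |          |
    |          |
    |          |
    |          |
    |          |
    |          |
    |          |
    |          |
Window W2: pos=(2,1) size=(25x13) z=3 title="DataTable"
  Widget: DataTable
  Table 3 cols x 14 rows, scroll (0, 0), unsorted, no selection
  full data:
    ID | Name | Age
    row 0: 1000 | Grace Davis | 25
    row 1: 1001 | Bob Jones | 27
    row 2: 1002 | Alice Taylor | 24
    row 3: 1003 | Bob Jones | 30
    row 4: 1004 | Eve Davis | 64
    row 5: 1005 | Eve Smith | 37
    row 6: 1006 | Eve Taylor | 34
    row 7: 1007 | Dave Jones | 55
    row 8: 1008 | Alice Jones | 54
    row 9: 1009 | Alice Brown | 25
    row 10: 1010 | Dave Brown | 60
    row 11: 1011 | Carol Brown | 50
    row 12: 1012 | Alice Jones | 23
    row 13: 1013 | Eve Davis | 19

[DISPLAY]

  ┃ID  │Name        │Age  ┃          
  ┃────┼────────────┼───  ┃──────────
  ┃1000│Grace Davis │25   ┃          
  ┃1001│Bob Jones   │27   ┃          
  ┃1002│Alice Taylor│24   ┃          
  ┃1003│Bob Jones   │30   ┃          
  ┃1004│Eve Davis   │64   ┃          
  ┃1005│Eve Smith   │37   ┃          
  ┃1006│Eve Taylor  │34   ┃          
  ┗━━━━━━━━━━━━━━━━━━━━━━━┛━━━━━━━━━━
           ┏━━━━━━━━━━━━━━━━━━━━━━━━━
           ┃ FileBrowser             
           ┠─────────────────────────
           ┃> [-] repo/              
           ┃    [+] src/             
           ┃    parser.yaml          
           ┃    cache.js             
           ┃                         
           ┃                         
           ┃                         


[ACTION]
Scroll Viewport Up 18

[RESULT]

                                     
  ┏━━━━━━━━━━━━━━━━━━━━━━━┓          
  ┃ DataTable             ┃          
  ┠───────────────────────┨━━━━━━━━━━
  ┃ID  │Name        │Age  ┃          
  ┃────┼────────────┼───  ┃──────────
  ┃1000│Grace Davis │25   ┃          
  ┃1001│Bob Jones   │27   ┃          
  ┃1002│Alice Taylor│24   ┃          
  ┃1003│Bob Jones   │30   ┃          
  ┃1004│Eve Davis   │64   ┃          
  ┃1005│Eve Smith   │37   ┃          
  ┃1006│Eve Taylor  │34   ┃          
  ┗━━━━━━━━━━━━━━━━━━━━━━━┛━━━━━━━━━━
           ┏━━━━━━━━━━━━━━━━━━━━━━━━━
           ┃ FileBrowser             
           ┠─────────────────────────
           ┃> [-] repo/              
           ┃    [+] src/             
           ┃    parser.yaml          


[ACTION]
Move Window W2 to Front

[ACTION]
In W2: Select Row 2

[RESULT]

                                     
  ┏━━━━━━━━━━━━━━━━━━━━━━━┓          
  ┃ DataTable             ┃          
  ┠───────────────────────┨━━━━━━━━━━
  ┃ID  │Name        │Age  ┃          
  ┃────┼────────────┼───  ┃──────────
  ┃1000│Grace Davis │25   ┃          
  ┃1001│Bob Jones   │27   ┃          
  ┃>002│Alice Taylor│24   ┃          
  ┃1003│Bob Jones   │30   ┃          
  ┃1004│Eve Davis   │64   ┃          
  ┃1005│Eve Smith   │37   ┃          
  ┃1006│Eve Taylor  │34   ┃          
  ┗━━━━━━━━━━━━━━━━━━━━━━━┛━━━━━━━━━━
           ┏━━━━━━━━━━━━━━━━━━━━━━━━━
           ┃ FileBrowser             
           ┠─────────────────────────
           ┃> [-] repo/              
           ┃    [+] src/             
           ┃    parser.yaml          


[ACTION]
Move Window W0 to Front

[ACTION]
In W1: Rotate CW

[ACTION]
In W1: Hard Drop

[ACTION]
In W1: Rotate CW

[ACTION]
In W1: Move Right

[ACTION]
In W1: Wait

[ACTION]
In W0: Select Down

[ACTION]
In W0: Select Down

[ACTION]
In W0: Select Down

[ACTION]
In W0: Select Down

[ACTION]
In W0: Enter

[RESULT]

                                     
  ┏━━━━━━━━━━━━━━━━━━━━━━━┓          
  ┃ DataTable             ┃          
  ┠───────────────────────┨━━━━━━━━━━
  ┃ID  │Name        │Age  ┃          
  ┃────┼────────────┼───  ┃──────────
  ┃1000│Grace Davis │25   ┃          
  ┃1001│Bob Jones   │27   ┃          
  ┃>002│Alice Taylor│24   ┃          
  ┃1003│Bob Jones   │30   ┃          
  ┃1004│Eve Davis   │64   ┃          
  ┃1005│Eve Smith   │37   ┃          
  ┃1006│Eve Taylor  │34   ┃          
  ┗━━━━━━━━━━━━━━━━━━━━━━━┛━━━━━━━━━━
           ┏━━━━━━━━━━━━━━━━━━━━━━━━━
           ┃ FileBrowser             
           ┠─────────────────────────
           ┃  [-] repo/              
           ┃    [+] src/             
           ┃    parser.yaml          


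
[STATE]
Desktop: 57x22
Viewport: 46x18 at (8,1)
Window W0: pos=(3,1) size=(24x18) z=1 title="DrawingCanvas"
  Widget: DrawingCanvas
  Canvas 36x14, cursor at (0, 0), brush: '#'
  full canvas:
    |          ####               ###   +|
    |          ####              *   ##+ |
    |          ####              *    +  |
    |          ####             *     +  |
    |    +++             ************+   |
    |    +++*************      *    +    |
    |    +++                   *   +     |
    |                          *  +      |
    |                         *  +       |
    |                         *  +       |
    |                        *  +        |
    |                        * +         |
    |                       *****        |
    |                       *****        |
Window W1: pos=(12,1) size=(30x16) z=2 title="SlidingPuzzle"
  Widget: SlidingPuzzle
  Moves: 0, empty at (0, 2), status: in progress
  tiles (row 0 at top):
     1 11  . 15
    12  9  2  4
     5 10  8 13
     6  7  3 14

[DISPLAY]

━━━━┏━━━━━━━━━━━━━━━━━━━━━━━━━━━━┓            
wing┃ SlidingPuzzle              ┃            
────┠────────────────────────────┨            
    ┃┌────┬────┬────┬────┐       ┃            
    ┃│  1 │ 11 │    │ 15 │       ┃            
    ┃├────┼────┼────┼────┤       ┃            
    ┃│ 12 │  9 │  2 │  4 │       ┃            
+++ ┃├────┼────┼────┼────┤       ┃            
+++*┃│  5 │ 10 │  8 │ 13 │       ┃            
+++ ┃├────┼────┼────┼────┤       ┃            
    ┃│  6 │  7 │  3 │ 14 │       ┃            
    ┃└────┴────┴────┴────┘       ┃            
    ┃Moves: 0                    ┃            
    ┃                            ┃            
    ┃                            ┃            
    ┗━━━━━━━━━━━━━━━━━━━━━━━━━━━━┛            
                  ┃                           
━━━━━━━━━━━━━━━━━━┛                           


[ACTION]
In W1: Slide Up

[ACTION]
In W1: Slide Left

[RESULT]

━━━━┏━━━━━━━━━━━━━━━━━━━━━━━━━━━━┓            
wing┃ SlidingPuzzle              ┃            
────┠────────────────────────────┨            
    ┃┌────┬────┬────┬────┐       ┃            
    ┃│  1 │ 11 │  2 │ 15 │       ┃            
    ┃├────┼────┼────┼────┤       ┃            
    ┃│ 12 │  9 │  4 │    │       ┃            
+++ ┃├────┼────┼────┼────┤       ┃            
+++*┃│  5 │ 10 │  8 │ 13 │       ┃            
+++ ┃├────┼────┼────┼────┤       ┃            
    ┃│  6 │  7 │  3 │ 14 │       ┃            
    ┃└────┴────┴────┴────┘       ┃            
    ┃Moves: 2                    ┃            
    ┃                            ┃            
    ┃                            ┃            
    ┗━━━━━━━━━━━━━━━━━━━━━━━━━━━━┛            
                  ┃                           
━━━━━━━━━━━━━━━━━━┛                           


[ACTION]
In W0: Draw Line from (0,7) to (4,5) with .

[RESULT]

━━━━┏━━━━━━━━━━━━━━━━━━━━━━━━━━━━┓            
wing┃ SlidingPuzzle              ┃            
────┠────────────────────────────┨            
   .┃┌────┬────┬────┬────┐       ┃            
   .┃│  1 │ 11 │  2 │ 15 │       ┃            
  . ┃├────┼────┼────┼────┤       ┃            
  . ┃│ 12 │  9 │  4 │    │       ┃            
+.+ ┃├────┼────┼────┼────┤       ┃            
+++*┃│  5 │ 10 │  8 │ 13 │       ┃            
+++ ┃├────┼────┼────┼────┤       ┃            
    ┃│  6 │  7 │  3 │ 14 │       ┃            
    ┃└────┴────┴────┴────┘       ┃            
    ┃Moves: 2                    ┃            
    ┃                            ┃            
    ┃                            ┃            
    ┗━━━━━━━━━━━━━━━━━━━━━━━━━━━━┛            
                  ┃                           
━━━━━━━━━━━━━━━━━━┛                           


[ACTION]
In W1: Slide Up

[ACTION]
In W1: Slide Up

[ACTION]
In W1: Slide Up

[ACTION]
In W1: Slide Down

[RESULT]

━━━━┏━━━━━━━━━━━━━━━━━━━━━━━━━━━━┓            
wing┃ SlidingPuzzle              ┃            
────┠────────────────────────────┨            
   .┃┌────┬────┬────┬────┐       ┃            
   .┃│  1 │ 11 │  2 │ 15 │       ┃            
  . ┃├────┼────┼────┼────┤       ┃            
  . ┃│ 12 │  9 │  4 │ 13 │       ┃            
+.+ ┃├────┼────┼────┼────┤       ┃            
+++*┃│  5 │ 10 │  8 │    │       ┃            
+++ ┃├────┼────┼────┼────┤       ┃            
    ┃│  6 │  7 │  3 │ 14 │       ┃            
    ┃└────┴────┴────┴────┘       ┃            
    ┃Moves: 5                    ┃            
    ┃                            ┃            
    ┃                            ┃            
    ┗━━━━━━━━━━━━━━━━━━━━━━━━━━━━┛            
                  ┃                           
━━━━━━━━━━━━━━━━━━┛                           


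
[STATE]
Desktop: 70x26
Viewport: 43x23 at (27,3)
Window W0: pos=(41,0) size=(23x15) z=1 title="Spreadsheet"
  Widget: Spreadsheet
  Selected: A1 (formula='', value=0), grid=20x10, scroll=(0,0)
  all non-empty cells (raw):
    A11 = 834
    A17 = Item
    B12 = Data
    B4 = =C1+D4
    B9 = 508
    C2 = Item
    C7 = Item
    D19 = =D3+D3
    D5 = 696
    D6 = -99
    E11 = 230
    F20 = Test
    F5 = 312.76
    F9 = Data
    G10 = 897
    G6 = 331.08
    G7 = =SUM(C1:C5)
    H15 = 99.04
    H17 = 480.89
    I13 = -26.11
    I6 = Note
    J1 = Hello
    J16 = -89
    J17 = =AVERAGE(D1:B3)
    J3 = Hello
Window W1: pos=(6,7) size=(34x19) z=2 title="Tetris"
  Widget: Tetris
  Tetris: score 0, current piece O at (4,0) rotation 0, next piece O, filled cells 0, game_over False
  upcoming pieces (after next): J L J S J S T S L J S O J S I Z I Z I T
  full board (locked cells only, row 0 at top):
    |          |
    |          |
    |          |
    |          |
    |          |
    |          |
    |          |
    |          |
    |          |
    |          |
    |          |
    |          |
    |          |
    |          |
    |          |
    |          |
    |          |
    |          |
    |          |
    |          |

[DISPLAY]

              ┃A1:                  ┃      
              ┃       A       B     ┃      
              ┃---------------------┃      
              ┃  1      [0]       0 ┃      
━━━━━━━━━━━━┓ ┃  2        0       0I┃      
            ┃ ┃  3        0       0 ┃      
────────────┨ ┃  4        0       0 ┃      
            ┃ ┃  5        0       0 ┃      
            ┃ ┃  6        0       0 ┃      
            ┃ ┃  7        0       0I┃      
            ┃ ┃  8        0       0 ┃      
            ┃ ┗━━━━━━━━━━━━━━━━━━━━━┛      
            ┃                              
            ┃                              
            ┃                              
            ┃                              
            ┃                              
            ┃                              
            ┃                              
            ┃                              
            ┃                              
            ┃                              
━━━━━━━━━━━━┛                              


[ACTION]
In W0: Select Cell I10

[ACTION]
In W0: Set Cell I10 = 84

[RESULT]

              ┃I10: 84              ┃      
              ┃       A       B     ┃      
              ┃---------------------┃      
              ┃  1        0       0 ┃      
━━━━━━━━━━━━┓ ┃  2        0       0I┃      
            ┃ ┃  3        0       0 ┃      
────────────┨ ┃  4        0       0 ┃      
            ┃ ┃  5        0       0 ┃      
            ┃ ┃  6        0       0 ┃      
            ┃ ┃  7        0       0I┃      
            ┃ ┃  8        0       0 ┃      
            ┃ ┗━━━━━━━━━━━━━━━━━━━━━┛      
            ┃                              
            ┃                              
            ┃                              
            ┃                              
            ┃                              
            ┃                              
            ┃                              
            ┃                              
            ┃                              
            ┃                              
━━━━━━━━━━━━┛                              


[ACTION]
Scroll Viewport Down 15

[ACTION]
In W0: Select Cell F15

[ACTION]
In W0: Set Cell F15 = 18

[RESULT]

              ┃F15: 18              ┃      
              ┃       A       B     ┃      
              ┃---------------------┃      
              ┃  1        0       0 ┃      
━━━━━━━━━━━━┓ ┃  2        0       0I┃      
            ┃ ┃  3        0       0 ┃      
────────────┨ ┃  4        0       0 ┃      
            ┃ ┃  5        0       0 ┃      
            ┃ ┃  6        0       0 ┃      
            ┃ ┃  7        0       0I┃      
            ┃ ┃  8        0       0 ┃      
            ┃ ┗━━━━━━━━━━━━━━━━━━━━━┛      
            ┃                              
            ┃                              
            ┃                              
            ┃                              
            ┃                              
            ┃                              
            ┃                              
            ┃                              
            ┃                              
            ┃                              
━━━━━━━━━━━━┛                              


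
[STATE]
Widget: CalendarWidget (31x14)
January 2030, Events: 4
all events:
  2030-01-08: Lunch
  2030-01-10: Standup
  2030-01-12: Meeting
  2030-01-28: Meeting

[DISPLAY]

          January 2030         
Mo Tu We Th Fr Sa Su           
    1  2  3  4  5  6           
 7  8*  9 10* 11 12* 13        
14 15 16 17 18 19 20           
21 22 23 24 25 26 27           
28* 29 30 31                   
                               
                               
                               
                               
                               
                               
                               


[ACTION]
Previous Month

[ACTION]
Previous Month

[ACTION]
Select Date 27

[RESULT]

         November 2029         
Mo Tu We Th Fr Sa Su           
          1  2  3  4           
 5  6  7  8  9 10 11           
12 13 14 15 16 17 18           
19 20 21 22 23 24 25           
26 [27] 28 29 30               
                               
                               
                               
                               
                               
                               
                               


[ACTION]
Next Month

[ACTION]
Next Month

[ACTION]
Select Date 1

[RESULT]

          January 2030         
Mo Tu We Th Fr Sa Su           
   [ 1]  2  3  4  5  6         
 7  8*  9 10* 11 12* 13        
14 15 16 17 18 19 20           
21 22 23 24 25 26 27           
28* 29 30 31                   
                               
                               
                               
                               
                               
                               
                               
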